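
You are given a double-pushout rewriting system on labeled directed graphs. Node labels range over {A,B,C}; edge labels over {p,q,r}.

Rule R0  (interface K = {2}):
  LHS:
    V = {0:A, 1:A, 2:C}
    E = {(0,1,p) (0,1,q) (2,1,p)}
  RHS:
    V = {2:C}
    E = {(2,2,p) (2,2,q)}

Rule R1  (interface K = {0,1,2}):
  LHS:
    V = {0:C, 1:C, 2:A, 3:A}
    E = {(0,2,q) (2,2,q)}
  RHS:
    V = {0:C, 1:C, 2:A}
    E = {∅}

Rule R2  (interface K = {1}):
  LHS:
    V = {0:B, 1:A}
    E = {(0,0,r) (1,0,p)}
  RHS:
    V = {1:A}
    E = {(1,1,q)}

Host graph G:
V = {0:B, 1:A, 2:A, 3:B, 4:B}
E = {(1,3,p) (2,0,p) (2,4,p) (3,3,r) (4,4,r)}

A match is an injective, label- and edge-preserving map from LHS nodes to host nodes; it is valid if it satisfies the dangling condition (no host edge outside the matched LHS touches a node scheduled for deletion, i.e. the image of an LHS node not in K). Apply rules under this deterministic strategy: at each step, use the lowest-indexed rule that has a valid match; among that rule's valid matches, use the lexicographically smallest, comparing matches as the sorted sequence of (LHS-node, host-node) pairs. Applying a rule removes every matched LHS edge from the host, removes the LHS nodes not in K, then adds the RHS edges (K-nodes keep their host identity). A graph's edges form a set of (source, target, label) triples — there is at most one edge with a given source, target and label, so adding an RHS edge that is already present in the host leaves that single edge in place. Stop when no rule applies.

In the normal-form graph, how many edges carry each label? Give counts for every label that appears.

[0] host  ⇒  5 nodes, 5 edges  {1-p->3 2-p->0 2-p->4 3-r->3 4-r->4}
[1] R2 @ {0↦3, 1↦1}  ⇒  4 nodes, 4 edges  {1-q->1 2-p->0 2-p->4 4-r->4}
[2] R2 @ {0↦4, 1↦2}  ⇒  3 nodes, 3 edges  {1-q->1 2-p->0 2-q->2}
final graph: no rule applies after step 2
NF edges: [(1, 1, 'q'), (2, 0, 'p'), (2, 2, 'q')]

Answer: p:1 q:2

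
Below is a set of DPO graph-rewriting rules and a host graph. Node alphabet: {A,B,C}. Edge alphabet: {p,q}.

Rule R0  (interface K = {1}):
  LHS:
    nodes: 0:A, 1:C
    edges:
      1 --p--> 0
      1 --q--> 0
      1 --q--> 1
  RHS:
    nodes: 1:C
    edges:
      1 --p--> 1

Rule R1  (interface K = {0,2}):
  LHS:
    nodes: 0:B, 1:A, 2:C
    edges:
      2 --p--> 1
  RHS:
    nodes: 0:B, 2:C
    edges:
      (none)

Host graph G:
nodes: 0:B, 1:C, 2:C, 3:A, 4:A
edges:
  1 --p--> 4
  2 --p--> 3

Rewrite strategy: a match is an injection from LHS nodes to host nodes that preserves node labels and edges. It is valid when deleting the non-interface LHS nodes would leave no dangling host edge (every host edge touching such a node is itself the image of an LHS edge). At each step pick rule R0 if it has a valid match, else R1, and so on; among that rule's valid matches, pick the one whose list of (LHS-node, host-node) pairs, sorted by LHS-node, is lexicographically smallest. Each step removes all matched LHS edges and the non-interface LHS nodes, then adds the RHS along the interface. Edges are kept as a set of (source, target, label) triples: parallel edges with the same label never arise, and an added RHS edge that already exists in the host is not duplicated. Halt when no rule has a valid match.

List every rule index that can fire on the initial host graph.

Answer: [R1]

Steps:
R0: no valid match — LHS pattern not found
R1: 2 valid matches — {0↦0, 1↦3, 2↦2}, {0↦0, 1↦4, 2↦1}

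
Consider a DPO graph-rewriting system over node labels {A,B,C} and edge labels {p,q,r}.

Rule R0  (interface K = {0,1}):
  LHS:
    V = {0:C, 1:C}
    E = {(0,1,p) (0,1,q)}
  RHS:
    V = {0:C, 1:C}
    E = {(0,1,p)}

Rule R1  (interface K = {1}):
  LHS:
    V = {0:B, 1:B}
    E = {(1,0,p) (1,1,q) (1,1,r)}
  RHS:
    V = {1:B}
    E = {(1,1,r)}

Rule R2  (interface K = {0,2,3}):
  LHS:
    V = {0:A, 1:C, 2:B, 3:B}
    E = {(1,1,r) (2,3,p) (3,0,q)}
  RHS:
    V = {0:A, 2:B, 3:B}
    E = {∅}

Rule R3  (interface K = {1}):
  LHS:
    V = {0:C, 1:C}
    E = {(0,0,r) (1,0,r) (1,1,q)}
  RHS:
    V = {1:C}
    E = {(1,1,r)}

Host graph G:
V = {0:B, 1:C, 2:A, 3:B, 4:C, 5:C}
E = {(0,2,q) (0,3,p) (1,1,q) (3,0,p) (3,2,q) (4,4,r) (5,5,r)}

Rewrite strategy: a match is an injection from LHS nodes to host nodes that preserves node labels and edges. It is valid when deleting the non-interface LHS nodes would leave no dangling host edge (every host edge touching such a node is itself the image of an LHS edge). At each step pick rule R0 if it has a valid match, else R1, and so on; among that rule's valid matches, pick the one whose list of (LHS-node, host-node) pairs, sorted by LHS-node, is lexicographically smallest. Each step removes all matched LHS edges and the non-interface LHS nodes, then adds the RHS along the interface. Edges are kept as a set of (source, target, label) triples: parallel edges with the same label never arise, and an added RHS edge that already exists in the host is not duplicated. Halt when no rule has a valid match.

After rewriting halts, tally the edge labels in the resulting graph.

Answer: q:1

Derivation:
start.  V:6 E:7  edges: 0-q->2 0-p->3 1-q->1 3-p->0 3-q->2 4-r->4 5-r->5
1. fire R2 via {0↦2, 1↦4, 2↦0, 3↦3}  →  V:5 E:4  edges: 0-q->2 1-q->1 3-p->0 5-r->5
2. fire R2 via {0↦2, 1↦5, 2↦3, 3↦0}  →  V:4 E:1  edges: 1-q->1
normal form: no rule applies after step 2
NF edges: [(1, 1, 'q')]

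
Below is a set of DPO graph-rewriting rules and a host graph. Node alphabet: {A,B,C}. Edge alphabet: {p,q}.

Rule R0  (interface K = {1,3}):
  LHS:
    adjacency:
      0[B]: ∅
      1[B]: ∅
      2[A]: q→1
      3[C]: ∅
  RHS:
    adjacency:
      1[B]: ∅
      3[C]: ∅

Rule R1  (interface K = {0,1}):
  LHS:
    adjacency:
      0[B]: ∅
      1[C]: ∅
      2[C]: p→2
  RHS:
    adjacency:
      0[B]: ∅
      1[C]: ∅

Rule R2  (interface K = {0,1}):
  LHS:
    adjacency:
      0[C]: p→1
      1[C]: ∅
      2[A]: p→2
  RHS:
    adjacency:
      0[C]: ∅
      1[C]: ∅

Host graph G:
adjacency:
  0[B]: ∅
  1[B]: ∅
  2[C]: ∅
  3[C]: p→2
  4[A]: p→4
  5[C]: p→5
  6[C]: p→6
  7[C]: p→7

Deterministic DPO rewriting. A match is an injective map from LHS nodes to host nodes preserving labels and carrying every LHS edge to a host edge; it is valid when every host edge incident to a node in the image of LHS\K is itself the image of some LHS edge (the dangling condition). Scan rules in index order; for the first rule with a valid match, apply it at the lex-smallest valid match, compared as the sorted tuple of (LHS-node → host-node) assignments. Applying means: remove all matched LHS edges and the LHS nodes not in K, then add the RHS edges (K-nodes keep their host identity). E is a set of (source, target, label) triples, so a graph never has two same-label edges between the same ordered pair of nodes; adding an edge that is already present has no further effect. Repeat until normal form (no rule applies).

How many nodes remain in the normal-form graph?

Answer: 4

Derivation:
initial: |V|=8 |E|=5  E = 3-p->2 4-p->4 5-p->5 6-p->6 7-p->7
step 1: apply R1 at {0↦0, 1↦2, 2↦5}  → |V|=7 |E|=4  E = 3-p->2 4-p->4 6-p->6 7-p->7
step 2: apply R1 at {0↦0, 1↦2, 2↦6}  → |V|=6 |E|=3  E = 3-p->2 4-p->4 7-p->7
step 3: apply R1 at {0↦0, 1↦2, 2↦7}  → |V|=5 |E|=2  E = 3-p->2 4-p->4
step 4: apply R2 at {0↦3, 1↦2, 2↦4}  → |V|=4 |E|=0  E = ∅
final graph: no rule applies after step 4
NF nodes: {0:B, 1:B, 2:C, 3:C}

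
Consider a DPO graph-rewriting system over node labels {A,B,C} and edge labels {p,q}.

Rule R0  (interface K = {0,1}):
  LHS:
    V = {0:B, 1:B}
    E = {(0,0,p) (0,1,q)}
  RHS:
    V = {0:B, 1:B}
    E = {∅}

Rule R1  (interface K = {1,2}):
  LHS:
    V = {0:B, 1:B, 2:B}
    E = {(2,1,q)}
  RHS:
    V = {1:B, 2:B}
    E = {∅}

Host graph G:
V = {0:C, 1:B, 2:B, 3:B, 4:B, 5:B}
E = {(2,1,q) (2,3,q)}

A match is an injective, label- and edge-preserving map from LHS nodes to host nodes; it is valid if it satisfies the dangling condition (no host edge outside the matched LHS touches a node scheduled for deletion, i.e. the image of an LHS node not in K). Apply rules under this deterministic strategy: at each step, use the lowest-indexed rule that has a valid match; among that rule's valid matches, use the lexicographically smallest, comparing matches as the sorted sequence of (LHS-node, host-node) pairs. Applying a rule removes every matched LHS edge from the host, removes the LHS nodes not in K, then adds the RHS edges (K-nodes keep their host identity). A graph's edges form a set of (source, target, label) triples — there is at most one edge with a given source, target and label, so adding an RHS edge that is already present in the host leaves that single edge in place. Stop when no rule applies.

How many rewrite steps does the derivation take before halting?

Answer: 2

Derivation:
[0] host  ⇒  6 nodes, 2 edges  {2-q->1 2-q->3}
[1] R1 @ {0↦4, 1↦1, 2↦2}  ⇒  5 nodes, 1 edges  {2-q->3}
[2] R1 @ {0↦1, 1↦3, 2↦2}  ⇒  4 nodes, 0 edges  {∅}
normal form: no rule applies after step 2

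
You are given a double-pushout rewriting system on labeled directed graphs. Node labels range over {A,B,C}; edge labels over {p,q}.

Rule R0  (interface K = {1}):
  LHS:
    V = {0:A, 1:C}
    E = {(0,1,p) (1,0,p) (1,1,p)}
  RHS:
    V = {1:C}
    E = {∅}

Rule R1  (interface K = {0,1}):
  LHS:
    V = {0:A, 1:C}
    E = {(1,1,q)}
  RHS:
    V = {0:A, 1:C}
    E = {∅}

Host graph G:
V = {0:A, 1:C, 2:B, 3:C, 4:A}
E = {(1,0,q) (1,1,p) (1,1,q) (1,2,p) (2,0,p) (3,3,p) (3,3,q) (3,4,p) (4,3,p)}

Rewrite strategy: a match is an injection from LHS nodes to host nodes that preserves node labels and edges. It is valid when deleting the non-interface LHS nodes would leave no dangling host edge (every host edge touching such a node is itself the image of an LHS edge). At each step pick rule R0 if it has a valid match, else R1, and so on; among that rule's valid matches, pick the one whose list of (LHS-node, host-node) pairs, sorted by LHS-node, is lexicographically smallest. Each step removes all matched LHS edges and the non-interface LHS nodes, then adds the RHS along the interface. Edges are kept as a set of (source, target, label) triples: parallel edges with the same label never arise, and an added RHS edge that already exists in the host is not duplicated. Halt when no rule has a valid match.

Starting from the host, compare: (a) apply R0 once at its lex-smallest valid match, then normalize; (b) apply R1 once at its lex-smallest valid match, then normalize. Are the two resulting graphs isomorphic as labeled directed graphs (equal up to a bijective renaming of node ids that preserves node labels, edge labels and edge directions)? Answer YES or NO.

branch R0-first: apply at {0↦4, 1↦3} → |E|=6, then 2 more step(s) → NF |V|=4 |E|=4 V={0:A, 1:C, 2:B, 3:C} E=1-q->0 1-p->1 1-p->2 2-p->0
branch R1-first: apply at {0↦0, 1↦1} → |E|=8, then 2 more step(s) → NF |V|=4 |E|=4 V={0:A, 1:C, 2:B, 3:C} E=1-q->0 1-p->1 1-p->2 2-p->0
graphs isomorphic (equal up to label-preserving node renaming)

Answer: YES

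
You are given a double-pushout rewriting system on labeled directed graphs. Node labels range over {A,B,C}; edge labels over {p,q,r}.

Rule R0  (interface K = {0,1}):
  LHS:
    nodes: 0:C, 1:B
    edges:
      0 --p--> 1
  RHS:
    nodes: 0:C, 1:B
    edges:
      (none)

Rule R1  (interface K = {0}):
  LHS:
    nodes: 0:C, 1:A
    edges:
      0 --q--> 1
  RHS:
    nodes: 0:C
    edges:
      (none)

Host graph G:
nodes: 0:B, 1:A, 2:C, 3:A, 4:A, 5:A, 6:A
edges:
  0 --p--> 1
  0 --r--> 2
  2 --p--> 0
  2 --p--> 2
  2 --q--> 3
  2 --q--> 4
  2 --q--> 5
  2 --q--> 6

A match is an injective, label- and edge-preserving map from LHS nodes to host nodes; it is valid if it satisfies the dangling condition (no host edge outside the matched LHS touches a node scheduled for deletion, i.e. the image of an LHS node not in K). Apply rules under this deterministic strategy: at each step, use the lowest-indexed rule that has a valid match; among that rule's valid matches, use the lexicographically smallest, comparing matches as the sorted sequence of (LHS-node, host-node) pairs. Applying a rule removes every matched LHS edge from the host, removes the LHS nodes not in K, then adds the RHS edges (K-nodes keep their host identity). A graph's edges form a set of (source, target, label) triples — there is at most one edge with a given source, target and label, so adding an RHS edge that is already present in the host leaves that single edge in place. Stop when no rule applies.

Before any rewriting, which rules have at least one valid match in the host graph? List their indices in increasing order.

R0: 1 valid match — {0↦2, 1↦0}
R1: 4 valid matches — {0↦2, 1↦3}, {0↦2, 1↦4}, {0↦2, 1↦5} (+1 more)

Answer: [R0,R1]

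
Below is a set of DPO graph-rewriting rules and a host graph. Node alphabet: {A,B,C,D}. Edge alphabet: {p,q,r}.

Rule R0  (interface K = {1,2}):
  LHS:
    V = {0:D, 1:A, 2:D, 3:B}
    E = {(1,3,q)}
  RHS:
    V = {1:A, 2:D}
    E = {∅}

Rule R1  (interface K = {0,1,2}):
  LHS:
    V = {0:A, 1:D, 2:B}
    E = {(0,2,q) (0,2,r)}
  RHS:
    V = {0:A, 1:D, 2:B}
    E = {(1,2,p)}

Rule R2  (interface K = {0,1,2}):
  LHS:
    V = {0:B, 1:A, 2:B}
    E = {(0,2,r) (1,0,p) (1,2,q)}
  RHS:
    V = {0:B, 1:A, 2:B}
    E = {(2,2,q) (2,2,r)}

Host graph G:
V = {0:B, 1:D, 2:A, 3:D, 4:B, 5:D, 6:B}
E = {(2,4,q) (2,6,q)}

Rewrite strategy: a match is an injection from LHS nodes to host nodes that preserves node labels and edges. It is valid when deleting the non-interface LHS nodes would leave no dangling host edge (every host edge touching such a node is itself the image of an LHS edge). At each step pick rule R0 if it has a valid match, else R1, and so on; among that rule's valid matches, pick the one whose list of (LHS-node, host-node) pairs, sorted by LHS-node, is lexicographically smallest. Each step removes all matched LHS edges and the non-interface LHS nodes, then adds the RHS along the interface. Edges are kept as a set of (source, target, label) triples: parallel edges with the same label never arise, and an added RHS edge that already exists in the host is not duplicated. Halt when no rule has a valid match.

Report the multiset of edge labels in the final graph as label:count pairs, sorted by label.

Answer: (no edges)

Steps:
initial: |V|=7 |E|=2  E = 2-q->4 2-q->6
step 1: apply R0 at {0↦1, 1↦2, 2↦3, 3↦4}  → |V|=5 |E|=1  E = 2-q->6
step 2: apply R0 at {0↦3, 1↦2, 2↦5, 3↦6}  → |V|=3 |E|=0  E = ∅
halt: no rule applies after step 2
NF edges: []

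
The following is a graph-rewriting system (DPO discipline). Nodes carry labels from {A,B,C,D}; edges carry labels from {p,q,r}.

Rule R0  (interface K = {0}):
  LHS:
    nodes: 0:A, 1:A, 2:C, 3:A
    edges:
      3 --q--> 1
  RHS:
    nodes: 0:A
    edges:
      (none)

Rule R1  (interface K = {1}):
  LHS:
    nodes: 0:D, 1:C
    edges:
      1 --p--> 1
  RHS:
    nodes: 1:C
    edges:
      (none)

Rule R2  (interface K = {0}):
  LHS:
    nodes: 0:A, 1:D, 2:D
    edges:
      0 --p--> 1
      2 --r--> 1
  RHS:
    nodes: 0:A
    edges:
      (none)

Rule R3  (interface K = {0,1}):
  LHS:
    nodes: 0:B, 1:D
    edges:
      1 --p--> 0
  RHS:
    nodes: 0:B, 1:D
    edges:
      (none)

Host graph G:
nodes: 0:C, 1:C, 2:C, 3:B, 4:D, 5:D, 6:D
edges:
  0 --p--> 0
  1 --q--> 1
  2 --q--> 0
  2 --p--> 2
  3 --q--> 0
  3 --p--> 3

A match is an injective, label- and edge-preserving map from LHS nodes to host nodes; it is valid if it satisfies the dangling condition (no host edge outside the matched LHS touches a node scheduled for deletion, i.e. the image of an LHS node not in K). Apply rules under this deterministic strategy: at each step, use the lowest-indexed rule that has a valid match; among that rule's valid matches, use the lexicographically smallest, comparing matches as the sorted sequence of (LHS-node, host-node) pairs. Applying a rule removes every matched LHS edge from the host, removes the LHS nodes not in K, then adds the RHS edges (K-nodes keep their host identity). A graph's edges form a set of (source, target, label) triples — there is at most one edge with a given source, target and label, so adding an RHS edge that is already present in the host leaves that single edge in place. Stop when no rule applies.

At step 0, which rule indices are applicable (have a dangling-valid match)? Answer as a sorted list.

Answer: [R1]

Steps:
R0: no valid match — LHS pattern not found
R1: 6 valid matches — {0↦4, 1↦0}, {0↦4, 1↦2}, {0↦5, 1↦0} (+3 more)
R2: no valid match — LHS pattern not found
R3: no valid match — LHS pattern not found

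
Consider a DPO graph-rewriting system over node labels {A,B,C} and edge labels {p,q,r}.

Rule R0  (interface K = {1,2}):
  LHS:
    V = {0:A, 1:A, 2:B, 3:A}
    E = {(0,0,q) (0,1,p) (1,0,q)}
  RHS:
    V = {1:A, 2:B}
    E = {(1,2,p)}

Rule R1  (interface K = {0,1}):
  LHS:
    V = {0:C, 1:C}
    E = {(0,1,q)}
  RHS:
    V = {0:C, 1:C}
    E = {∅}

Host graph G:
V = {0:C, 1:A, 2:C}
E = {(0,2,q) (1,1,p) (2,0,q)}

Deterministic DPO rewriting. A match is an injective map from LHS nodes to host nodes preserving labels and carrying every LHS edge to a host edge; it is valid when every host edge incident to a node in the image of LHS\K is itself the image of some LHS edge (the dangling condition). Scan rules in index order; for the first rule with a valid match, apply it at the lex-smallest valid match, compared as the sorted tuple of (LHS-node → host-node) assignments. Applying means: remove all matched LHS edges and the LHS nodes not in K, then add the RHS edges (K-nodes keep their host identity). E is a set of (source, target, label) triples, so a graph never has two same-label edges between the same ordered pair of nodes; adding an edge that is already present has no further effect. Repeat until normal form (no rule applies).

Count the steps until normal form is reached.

Answer: 2

Derivation:
start.  V:3 E:3  edges: 0-q->2 1-p->1 2-q->0
1. fire R1 via {0↦0, 1↦2}  →  V:3 E:2  edges: 1-p->1 2-q->0
2. fire R1 via {0↦2, 1↦0}  →  V:3 E:1  edges: 1-p->1
halt: no rule applies after step 2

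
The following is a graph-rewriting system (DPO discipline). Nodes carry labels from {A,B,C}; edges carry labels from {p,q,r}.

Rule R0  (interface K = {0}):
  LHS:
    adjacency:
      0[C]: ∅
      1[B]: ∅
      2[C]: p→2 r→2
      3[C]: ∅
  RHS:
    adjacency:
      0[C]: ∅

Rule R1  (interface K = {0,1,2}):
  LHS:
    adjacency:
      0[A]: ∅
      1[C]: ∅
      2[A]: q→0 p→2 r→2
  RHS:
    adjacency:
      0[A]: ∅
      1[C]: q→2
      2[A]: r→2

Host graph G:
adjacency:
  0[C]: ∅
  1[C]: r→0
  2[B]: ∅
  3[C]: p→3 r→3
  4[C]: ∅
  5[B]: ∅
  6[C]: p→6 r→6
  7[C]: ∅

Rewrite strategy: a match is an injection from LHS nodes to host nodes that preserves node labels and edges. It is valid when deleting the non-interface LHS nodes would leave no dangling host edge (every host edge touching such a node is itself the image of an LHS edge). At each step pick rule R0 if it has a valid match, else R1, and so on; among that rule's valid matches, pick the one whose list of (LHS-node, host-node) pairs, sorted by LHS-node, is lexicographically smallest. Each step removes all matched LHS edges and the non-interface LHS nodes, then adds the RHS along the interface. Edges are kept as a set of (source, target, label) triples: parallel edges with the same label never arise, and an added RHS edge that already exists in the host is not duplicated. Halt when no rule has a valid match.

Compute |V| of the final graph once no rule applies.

start.  V:8 E:5  edges: 1-r->0 3-p->3 3-r->3 6-p->6 6-r->6
1. fire R0 via {0↦0, 1↦2, 2↦3, 3↦4}  →  V:5 E:3  edges: 1-r->0 6-p->6 6-r->6
2. fire R0 via {0↦0, 1↦5, 2↦6, 3↦7}  →  V:2 E:1  edges: 1-r->0
halt: no rule applies after step 2
NF nodes: {0:C, 1:C}

Answer: 2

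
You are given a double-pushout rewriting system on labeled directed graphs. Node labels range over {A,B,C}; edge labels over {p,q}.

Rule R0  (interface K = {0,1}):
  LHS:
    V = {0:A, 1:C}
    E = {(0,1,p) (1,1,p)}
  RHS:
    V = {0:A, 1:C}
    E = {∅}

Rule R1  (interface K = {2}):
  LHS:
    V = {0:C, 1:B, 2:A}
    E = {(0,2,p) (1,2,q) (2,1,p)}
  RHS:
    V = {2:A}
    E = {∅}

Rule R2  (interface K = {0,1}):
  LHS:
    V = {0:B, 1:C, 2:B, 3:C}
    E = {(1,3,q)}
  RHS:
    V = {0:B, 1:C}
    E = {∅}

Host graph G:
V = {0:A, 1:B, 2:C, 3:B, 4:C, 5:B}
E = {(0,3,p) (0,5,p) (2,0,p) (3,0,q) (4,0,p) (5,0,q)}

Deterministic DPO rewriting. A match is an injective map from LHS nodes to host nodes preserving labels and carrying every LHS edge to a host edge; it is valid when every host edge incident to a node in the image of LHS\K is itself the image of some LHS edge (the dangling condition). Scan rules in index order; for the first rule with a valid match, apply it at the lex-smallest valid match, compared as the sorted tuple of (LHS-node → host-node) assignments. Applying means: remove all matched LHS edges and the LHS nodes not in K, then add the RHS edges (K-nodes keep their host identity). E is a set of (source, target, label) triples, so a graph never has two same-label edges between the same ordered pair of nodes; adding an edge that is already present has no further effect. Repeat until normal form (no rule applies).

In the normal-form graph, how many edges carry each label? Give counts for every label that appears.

Answer: (no edges)

Derivation:
[0] host  ⇒  6 nodes, 6 edges  {0-p->3 0-p->5 2-p->0 3-q->0 4-p->0 5-q->0}
[1] R1 @ {0↦2, 1↦3, 2↦0}  ⇒  4 nodes, 3 edges  {0-p->5 4-p->0 5-q->0}
[2] R1 @ {0↦4, 1↦5, 2↦0}  ⇒  2 nodes, 0 edges  {∅}
halt: no rule applies after step 2
NF edges: []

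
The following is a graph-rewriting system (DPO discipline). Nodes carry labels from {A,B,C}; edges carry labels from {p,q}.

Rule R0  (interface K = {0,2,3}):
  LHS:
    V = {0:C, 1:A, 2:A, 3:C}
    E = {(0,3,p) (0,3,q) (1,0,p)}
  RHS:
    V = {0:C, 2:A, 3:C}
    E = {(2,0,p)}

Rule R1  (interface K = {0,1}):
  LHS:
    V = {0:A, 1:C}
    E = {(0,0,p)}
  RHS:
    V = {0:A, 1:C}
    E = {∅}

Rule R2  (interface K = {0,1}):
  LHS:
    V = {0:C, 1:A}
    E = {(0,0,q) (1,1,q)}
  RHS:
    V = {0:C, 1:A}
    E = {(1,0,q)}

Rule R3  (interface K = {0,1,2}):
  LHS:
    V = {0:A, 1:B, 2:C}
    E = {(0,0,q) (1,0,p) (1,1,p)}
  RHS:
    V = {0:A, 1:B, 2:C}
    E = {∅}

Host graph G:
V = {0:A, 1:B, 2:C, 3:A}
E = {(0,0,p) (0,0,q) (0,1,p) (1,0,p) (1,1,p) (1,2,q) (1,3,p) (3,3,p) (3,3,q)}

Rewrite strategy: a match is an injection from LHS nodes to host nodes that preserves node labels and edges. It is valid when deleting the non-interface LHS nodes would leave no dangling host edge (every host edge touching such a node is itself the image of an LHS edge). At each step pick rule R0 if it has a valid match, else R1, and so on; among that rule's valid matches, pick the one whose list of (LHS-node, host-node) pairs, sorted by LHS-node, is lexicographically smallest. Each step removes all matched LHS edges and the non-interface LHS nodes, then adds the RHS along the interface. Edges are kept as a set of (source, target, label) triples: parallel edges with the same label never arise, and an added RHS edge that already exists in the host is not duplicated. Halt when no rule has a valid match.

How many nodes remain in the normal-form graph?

initial: |V|=4 |E|=9  E = 0-p->0 0-q->0 0-p->1 1-p->0 1-p->1 1-q->2 1-p->3 3-p->3 3-q->3
step 1: apply R1 at {0↦0, 1↦2}  → |V|=4 |E|=8  E = 0-q->0 0-p->1 1-p->0 1-p->1 1-q->2 1-p->3 3-p->3 3-q->3
step 2: apply R1 at {0↦3, 1↦2}  → |V|=4 |E|=7  E = 0-q->0 0-p->1 1-p->0 1-p->1 1-q->2 1-p->3 3-q->3
step 3: apply R3 at {0↦0, 1↦1, 2↦2}  → |V|=4 |E|=4  E = 0-p->1 1-q->2 1-p->3 3-q->3
final graph: no rule applies after step 3
NF nodes: {0:A, 1:B, 2:C, 3:A}

Answer: 4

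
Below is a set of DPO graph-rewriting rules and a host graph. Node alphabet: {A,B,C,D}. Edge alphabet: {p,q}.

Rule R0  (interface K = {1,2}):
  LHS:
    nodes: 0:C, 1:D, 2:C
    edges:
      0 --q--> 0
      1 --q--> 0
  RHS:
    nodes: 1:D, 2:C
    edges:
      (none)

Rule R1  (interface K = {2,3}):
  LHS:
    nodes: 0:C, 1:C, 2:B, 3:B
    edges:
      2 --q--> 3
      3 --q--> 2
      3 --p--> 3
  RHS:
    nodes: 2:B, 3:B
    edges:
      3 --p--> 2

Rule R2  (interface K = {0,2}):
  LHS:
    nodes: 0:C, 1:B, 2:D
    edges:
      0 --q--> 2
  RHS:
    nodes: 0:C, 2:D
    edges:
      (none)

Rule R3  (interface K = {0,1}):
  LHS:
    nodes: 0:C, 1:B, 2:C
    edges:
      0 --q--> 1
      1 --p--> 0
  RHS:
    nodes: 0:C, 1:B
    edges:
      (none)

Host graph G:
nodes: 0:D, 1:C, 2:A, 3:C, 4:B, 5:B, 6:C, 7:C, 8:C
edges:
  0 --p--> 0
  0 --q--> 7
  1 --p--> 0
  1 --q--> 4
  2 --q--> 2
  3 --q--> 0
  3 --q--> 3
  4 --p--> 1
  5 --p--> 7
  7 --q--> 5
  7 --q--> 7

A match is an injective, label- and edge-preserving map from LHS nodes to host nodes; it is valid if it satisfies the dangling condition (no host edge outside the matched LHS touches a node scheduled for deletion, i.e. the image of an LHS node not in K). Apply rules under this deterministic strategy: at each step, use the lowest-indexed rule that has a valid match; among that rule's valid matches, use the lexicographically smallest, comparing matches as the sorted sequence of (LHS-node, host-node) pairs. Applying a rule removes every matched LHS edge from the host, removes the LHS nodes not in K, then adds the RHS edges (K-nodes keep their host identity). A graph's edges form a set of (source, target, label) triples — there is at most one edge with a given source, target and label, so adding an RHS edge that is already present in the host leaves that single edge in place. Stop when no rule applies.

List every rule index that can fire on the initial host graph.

R0: no valid match — 4 raw matches, all fail dangling condition
R1: no valid match — LHS pattern not found
R2: no valid match — 2 raw matches, all fail dangling condition
R3: 4 valid matches — {0↦1, 1↦4, 2↦6}, {0↦1, 1↦4, 2↦8}, {0↦7, 1↦5, 2↦6} (+1 more)

Answer: [R3]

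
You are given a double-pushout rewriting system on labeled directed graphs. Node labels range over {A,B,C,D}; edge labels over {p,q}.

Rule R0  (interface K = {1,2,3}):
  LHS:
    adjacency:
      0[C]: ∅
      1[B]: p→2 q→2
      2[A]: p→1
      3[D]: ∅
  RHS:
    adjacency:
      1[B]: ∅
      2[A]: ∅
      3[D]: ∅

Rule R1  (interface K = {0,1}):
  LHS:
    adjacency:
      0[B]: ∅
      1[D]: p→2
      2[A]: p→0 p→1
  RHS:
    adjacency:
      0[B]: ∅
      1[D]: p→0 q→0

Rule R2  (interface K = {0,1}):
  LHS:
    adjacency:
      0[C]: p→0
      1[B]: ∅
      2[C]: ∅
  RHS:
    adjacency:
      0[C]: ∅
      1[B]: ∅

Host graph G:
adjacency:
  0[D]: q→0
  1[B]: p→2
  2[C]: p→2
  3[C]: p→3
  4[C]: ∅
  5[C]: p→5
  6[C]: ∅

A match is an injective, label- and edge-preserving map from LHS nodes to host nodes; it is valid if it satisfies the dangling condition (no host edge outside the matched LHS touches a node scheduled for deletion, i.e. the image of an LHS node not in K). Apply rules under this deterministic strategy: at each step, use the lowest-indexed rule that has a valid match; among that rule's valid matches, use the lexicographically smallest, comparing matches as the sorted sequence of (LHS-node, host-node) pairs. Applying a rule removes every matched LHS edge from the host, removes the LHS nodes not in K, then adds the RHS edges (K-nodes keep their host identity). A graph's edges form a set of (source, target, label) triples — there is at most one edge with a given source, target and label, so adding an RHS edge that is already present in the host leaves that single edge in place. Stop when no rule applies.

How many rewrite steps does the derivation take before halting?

Answer: 3

Derivation:
initial: |V|=7 |E|=5  E = 0-q->0 1-p->2 2-p->2 3-p->3 5-p->5
step 1: apply R2 at {0↦2, 1↦1, 2↦4}  → |V|=6 |E|=4  E = 0-q->0 1-p->2 3-p->3 5-p->5
step 2: apply R2 at {0↦3, 1↦1, 2↦6}  → |V|=5 |E|=3  E = 0-q->0 1-p->2 5-p->5
step 3: apply R2 at {0↦5, 1↦1, 2↦3}  → |V|=4 |E|=2  E = 0-q->0 1-p->2
halt: no rule applies after step 3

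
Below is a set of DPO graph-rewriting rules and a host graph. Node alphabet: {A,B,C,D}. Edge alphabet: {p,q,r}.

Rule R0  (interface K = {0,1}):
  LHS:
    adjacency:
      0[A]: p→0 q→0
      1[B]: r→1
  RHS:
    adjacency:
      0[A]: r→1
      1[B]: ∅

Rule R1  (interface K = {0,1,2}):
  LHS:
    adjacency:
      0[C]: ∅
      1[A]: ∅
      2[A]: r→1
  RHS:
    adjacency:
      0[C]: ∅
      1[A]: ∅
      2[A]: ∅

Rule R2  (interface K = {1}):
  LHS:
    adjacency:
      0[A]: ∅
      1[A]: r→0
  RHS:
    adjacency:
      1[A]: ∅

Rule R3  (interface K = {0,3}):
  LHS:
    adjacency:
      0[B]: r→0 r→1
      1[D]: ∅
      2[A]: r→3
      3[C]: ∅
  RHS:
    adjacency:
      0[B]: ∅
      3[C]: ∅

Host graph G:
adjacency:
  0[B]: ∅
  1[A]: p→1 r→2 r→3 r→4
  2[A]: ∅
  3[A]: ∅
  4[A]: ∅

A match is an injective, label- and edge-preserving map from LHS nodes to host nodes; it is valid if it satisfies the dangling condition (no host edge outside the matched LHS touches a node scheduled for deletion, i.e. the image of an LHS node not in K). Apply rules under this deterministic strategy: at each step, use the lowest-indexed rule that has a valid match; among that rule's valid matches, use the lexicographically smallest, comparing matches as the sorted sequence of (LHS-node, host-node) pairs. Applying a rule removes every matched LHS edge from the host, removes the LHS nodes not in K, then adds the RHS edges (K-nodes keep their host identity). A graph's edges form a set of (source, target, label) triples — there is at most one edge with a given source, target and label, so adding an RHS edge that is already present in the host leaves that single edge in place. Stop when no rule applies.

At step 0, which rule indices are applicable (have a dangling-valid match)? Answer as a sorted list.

R0: no valid match — LHS pattern not found
R1: no valid match — LHS pattern not found
R2: 3 valid matches — {0↦2, 1↦1}, {0↦3, 1↦1}, {0↦4, 1↦1}
R3: no valid match — LHS pattern not found

Answer: [R2]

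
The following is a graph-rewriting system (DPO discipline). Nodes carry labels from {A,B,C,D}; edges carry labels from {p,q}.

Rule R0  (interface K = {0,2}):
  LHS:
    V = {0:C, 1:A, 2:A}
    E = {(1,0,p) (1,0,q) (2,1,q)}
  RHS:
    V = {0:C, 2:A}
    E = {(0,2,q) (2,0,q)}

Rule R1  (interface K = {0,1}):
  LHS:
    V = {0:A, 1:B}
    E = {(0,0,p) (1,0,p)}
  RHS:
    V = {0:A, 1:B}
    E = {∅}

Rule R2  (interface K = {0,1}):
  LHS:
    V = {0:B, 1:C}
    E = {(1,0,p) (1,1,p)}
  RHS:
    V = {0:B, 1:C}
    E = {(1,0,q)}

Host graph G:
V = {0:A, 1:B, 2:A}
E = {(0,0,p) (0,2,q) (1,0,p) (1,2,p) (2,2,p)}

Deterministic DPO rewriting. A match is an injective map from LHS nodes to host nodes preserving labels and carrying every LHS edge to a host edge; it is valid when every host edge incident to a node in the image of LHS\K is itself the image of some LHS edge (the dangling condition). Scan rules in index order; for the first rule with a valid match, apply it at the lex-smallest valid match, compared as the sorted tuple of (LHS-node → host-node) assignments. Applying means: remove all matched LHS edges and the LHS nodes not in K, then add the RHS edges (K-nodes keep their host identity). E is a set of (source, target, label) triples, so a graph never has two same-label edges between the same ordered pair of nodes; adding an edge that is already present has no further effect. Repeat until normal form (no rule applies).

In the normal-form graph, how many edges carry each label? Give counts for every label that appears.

Answer: q:1

Derivation:
start.  V:3 E:5  edges: 0-p->0 0-q->2 1-p->0 1-p->2 2-p->2
1. fire R1 via {0↦0, 1↦1}  →  V:3 E:3  edges: 0-q->2 1-p->2 2-p->2
2. fire R1 via {0↦2, 1↦1}  →  V:3 E:1  edges: 0-q->2
halt: no rule applies after step 2
NF edges: [(0, 2, 'q')]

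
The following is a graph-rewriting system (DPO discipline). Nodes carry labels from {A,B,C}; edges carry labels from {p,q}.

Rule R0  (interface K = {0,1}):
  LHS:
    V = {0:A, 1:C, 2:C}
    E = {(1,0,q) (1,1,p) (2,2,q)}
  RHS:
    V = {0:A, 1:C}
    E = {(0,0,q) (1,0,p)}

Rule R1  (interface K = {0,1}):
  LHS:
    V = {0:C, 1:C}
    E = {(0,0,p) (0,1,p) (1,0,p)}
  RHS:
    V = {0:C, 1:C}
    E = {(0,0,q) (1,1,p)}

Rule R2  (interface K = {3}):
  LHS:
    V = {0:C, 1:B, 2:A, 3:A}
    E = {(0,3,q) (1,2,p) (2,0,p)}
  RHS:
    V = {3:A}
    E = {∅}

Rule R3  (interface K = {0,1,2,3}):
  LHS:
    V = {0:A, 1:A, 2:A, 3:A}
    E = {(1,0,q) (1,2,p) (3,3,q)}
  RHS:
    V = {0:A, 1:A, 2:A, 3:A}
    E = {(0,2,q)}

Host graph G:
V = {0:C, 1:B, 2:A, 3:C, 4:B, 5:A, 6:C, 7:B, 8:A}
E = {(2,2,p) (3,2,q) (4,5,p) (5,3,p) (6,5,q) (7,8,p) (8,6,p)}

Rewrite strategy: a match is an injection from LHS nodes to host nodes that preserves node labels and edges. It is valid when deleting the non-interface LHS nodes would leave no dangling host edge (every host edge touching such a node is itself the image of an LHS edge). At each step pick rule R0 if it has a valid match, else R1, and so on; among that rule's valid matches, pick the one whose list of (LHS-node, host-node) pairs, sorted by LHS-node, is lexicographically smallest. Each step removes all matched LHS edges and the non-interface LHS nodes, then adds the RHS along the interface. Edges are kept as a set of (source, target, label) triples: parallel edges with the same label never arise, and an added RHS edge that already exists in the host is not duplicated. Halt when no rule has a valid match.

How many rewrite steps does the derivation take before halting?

Answer: 2

Derivation:
initial: |V|=9 |E|=7  E = 2-p->2 3-q->2 4-p->5 5-p->3 6-q->5 7-p->8 8-p->6
step 1: apply R2 at {0↦6, 1↦7, 2↦8, 3↦5}  → |V|=6 |E|=4  E = 2-p->2 3-q->2 4-p->5 5-p->3
step 2: apply R2 at {0↦3, 1↦4, 2↦5, 3↦2}  → |V|=3 |E|=1  E = 2-p->2
normal form: no rule applies after step 2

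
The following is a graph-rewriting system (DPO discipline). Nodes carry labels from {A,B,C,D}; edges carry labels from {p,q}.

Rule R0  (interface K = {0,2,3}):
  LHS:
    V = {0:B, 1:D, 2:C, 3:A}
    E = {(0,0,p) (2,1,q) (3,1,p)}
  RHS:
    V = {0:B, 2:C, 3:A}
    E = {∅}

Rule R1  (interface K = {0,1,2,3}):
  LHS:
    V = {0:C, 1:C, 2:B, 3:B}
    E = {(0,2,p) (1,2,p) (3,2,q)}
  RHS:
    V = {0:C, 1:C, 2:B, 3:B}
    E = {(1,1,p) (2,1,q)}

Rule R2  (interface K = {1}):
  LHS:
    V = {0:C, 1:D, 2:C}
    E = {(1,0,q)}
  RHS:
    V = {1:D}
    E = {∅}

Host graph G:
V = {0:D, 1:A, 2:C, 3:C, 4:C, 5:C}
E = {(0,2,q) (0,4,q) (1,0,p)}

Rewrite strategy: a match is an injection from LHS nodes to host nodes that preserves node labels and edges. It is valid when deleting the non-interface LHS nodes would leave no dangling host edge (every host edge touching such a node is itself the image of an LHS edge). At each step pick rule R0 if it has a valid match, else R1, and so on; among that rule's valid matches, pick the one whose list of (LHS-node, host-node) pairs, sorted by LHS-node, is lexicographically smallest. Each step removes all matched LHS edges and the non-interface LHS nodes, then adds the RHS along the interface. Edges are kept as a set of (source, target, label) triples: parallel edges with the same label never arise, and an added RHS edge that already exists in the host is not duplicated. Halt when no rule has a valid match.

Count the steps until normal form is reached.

[0] host  ⇒  6 nodes, 3 edges  {0-q->2 0-q->4 1-p->0}
[1] R2 @ {0↦2, 1↦0, 2↦3}  ⇒  4 nodes, 2 edges  {0-q->4 1-p->0}
[2] R2 @ {0↦4, 1↦0, 2↦5}  ⇒  2 nodes, 1 edges  {1-p->0}
halt: no rule applies after step 2

Answer: 2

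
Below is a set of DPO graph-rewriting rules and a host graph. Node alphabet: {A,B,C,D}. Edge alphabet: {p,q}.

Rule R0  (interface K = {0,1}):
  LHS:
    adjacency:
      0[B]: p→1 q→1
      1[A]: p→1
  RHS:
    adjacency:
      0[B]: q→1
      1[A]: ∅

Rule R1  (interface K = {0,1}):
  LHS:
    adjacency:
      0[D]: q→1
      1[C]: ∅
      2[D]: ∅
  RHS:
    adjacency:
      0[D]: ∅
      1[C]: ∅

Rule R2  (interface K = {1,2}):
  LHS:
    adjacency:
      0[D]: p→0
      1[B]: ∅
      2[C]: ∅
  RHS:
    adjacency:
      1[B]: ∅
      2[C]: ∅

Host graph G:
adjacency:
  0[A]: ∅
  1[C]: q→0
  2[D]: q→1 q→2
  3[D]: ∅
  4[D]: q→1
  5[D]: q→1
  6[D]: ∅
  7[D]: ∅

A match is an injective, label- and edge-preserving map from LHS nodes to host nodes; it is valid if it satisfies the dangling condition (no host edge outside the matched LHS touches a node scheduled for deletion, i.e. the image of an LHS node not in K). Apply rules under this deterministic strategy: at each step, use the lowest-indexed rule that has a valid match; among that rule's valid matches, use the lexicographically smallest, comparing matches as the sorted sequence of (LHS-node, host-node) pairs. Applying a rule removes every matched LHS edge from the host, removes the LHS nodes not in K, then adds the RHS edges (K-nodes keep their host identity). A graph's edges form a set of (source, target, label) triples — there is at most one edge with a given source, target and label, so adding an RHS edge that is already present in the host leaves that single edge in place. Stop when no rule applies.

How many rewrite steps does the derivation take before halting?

initial: |V|=8 |E|=5  E = 1-q->0 2-q->1 2-q->2 4-q->1 5-q->1
step 1: apply R1 at {0↦2, 1↦1, 2↦3}  → |V|=7 |E|=4  E = 1-q->0 2-q->2 4-q->1 5-q->1
step 2: apply R1 at {0↦4, 1↦1, 2↦6}  → |V|=6 |E|=3  E = 1-q->0 2-q->2 5-q->1
step 3: apply R1 at {0↦5, 1↦1, 2↦4}  → |V|=5 |E|=2  E = 1-q->0 2-q->2
final graph: no rule applies after step 3

Answer: 3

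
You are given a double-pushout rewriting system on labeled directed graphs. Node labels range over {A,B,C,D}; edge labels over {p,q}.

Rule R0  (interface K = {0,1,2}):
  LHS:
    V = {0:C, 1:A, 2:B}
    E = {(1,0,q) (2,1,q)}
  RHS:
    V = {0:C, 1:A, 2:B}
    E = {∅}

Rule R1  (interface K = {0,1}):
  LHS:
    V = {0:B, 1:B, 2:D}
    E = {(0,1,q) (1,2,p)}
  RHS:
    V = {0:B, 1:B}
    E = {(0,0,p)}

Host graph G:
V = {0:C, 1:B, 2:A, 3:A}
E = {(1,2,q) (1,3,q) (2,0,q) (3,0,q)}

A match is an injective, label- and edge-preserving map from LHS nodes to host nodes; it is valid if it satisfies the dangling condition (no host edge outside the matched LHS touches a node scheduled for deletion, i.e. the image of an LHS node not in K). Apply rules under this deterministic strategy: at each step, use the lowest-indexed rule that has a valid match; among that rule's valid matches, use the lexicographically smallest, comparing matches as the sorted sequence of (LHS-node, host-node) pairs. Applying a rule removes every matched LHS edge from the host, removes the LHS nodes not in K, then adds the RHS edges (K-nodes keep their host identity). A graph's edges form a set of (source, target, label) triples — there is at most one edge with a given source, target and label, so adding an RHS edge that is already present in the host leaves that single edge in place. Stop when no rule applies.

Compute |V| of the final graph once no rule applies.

[0] host  ⇒  4 nodes, 4 edges  {1-q->2 1-q->3 2-q->0 3-q->0}
[1] R0 @ {0↦0, 1↦2, 2↦1}  ⇒  4 nodes, 2 edges  {1-q->3 3-q->0}
[2] R0 @ {0↦0, 1↦3, 2↦1}  ⇒  4 nodes, 0 edges  {∅}
halt: no rule applies after step 2
NF nodes: {0:C, 1:B, 2:A, 3:A}

Answer: 4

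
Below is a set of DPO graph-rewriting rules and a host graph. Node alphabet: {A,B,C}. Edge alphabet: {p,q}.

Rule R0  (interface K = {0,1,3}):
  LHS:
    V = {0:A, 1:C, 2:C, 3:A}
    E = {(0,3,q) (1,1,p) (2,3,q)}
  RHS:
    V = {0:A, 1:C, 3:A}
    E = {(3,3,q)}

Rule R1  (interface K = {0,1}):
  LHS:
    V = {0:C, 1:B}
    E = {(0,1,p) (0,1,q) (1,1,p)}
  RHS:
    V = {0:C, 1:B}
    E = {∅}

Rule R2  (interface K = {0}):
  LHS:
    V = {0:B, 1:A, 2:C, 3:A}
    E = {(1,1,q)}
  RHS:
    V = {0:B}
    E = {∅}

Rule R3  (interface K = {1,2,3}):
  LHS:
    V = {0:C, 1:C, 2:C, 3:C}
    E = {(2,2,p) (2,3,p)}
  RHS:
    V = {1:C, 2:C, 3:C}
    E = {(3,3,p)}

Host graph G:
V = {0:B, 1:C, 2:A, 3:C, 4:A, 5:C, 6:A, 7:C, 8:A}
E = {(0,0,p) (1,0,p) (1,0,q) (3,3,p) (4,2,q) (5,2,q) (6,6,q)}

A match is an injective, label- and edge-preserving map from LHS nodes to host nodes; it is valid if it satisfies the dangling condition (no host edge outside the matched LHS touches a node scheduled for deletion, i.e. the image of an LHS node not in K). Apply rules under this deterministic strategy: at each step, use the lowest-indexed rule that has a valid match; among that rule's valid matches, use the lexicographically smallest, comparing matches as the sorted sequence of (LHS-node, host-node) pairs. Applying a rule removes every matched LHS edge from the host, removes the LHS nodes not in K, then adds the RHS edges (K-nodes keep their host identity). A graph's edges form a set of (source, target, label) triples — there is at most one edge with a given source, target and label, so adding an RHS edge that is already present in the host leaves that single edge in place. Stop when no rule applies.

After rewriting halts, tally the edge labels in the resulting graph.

Answer: (no edges)

Rewrite trace:
initial: |V|=9 |E|=7  E = 0-p->0 1-p->0 1-q->0 3-p->3 4-q->2 5-q->2 6-q->6
step 1: apply R0 at {0↦4, 1↦3, 2↦5, 3↦2}  → |V|=8 |E|=5  E = 0-p->0 1-p->0 1-q->0 2-q->2 6-q->6
step 2: apply R1 at {0↦1, 1↦0}  → |V|=8 |E|=2  E = 2-q->2 6-q->6
step 3: apply R2 at {0↦0, 1↦2, 2↦1, 3↦4}  → |V|=5 |E|=1  E = 6-q->6
step 4: apply R2 at {0↦0, 1↦6, 2↦3, 3↦8}  → |V|=2 |E|=0  E = ∅
final graph: no rule applies after step 4
NF edges: []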